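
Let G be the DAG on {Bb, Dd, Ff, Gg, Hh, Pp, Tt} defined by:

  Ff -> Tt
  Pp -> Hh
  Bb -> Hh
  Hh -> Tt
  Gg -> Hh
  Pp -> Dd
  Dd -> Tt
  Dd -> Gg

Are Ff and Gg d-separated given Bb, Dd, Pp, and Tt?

Enumerating the 4 paths from Ff to Gg and testing each for blocking by {Bb, Dd, Pp, Tt}:
Path 1: Ff → Tt ← Hh ← Pp → Dd → Gg
  Pp is a fork here and Pp is conditioned on, so the path is blocked at Pp.
Path 2: Ff → Tt ← Hh ← Gg
  Tt is a collider and Tt is conditioned on, which opens it; Hh is a chain and Hh is not conditioned on — no node blocks this path, so it is active.
Path 3: Ff → Tt ← Dd ← Pp → Hh ← Gg
  Dd is a chain here and Dd is conditioned on, so the path is blocked at Dd.
Path 4: Ff → Tt ← Dd → Gg
  Dd is a fork here and Dd is conditioned on, so the path is blocked at Dd.
Since the path Ff → Tt ← Hh ← Gg is active, Ff and Gg are not d-separated given {Bb, Dd, Pp, Tt}.

No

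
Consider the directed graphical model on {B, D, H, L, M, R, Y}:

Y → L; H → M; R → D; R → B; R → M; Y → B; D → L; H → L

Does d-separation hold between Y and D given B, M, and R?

Yes

Enumerating the 4 paths from Y to D and testing each for blocking by {B, M, R}:
  1. Y → B ← R → D — B:collider[open]; R:fork[blocks] ⇒ blocked
  2. Y → B ← R → M ← H → L ← D — B:collider[open]; R:fork[blocks]; M:collider[open]; H:fork[open]; L:collider[blocks] ⇒ blocked
  3. Y → L ← D — L:collider[blocks] ⇒ blocked
  4. Y → L ← H → M ← R → D — L:collider[blocks]; H:fork[open]; M:collider[open]; R:fork[blocks] ⇒ blocked
Every path is blocked, so Y and D are d-separated given {B, M, R}.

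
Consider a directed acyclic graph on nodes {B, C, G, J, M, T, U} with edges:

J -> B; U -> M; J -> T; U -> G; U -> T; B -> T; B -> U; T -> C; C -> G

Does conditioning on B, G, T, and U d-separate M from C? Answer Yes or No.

There are 4 undirected paths between M and C; checking each against the conditioning set {B, G, T, U}:
Path 1: M ← U ← B → T → C
  U is a chain here and U is conditioned on, so the path is blocked at U.
Path 2: M ← U ← B ← J → T → C
  U is a chain here and U is conditioned on, so the path is blocked at U.
Path 3: M ← U → T → C
  U is a fork here and U is conditioned on, so the path is blocked at U.
Path 4: M ← U → G ← C
  U is a fork here and U is conditioned on, so the path is blocked at U.
All paths are blocked; M ⊥ C | {B, G, T, U} holds.

Yes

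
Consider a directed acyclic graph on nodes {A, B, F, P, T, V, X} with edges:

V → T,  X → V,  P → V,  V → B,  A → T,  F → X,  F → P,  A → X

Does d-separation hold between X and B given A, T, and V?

Yes

3 paths connect X and B; each must be blocked for d-separation to hold:
  1. X ← A → T ← V → B — A:fork[blocks]; T:collider[open]; V:fork[blocks] ⇒ blocked
  2. X → V → B — V:chain[blocks] ⇒ blocked
  3. X ← F → P → V → B — F:fork[open]; P:chain[open]; V:chain[blocks] ⇒ blocked
All paths are blocked; X ⊥ B | {A, T, V} holds.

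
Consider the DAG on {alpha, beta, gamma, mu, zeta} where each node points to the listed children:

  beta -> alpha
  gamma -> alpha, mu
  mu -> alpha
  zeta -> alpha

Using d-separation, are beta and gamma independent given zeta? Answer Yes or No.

Yes

We examine all 2 paths between beta and gamma:
  1. beta → alpha ← mu ← gamma — alpha:collider[blocks]; mu:chain[open] ⇒ blocked
  2. beta → alpha ← gamma — alpha:collider[blocks] ⇒ blocked
All paths are blocked; beta ⊥ gamma | {zeta} holds.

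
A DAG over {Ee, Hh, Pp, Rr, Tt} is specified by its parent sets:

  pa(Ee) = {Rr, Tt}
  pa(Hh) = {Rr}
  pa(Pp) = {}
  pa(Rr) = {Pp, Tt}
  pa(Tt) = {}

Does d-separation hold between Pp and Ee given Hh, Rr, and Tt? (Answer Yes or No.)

2 paths connect Pp and Ee; each must be blocked for d-separation to hold:
Path 1: Pp → Rr → Ee
  Rr is a chain here and Rr is conditioned on, so the path is blocked at Rr.
Path 2: Pp → Rr ← Tt → Ee
  Tt is a fork here and Tt is conditioned on, so the path is blocked at Tt.
All paths are blocked; Pp ⊥ Ee | {Hh, Rr, Tt} holds.

Yes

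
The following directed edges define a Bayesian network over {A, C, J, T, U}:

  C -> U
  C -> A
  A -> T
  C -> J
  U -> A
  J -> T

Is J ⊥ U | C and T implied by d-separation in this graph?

4 paths connect J and U; each must be blocked for d-separation to hold:
  1. J → T ← A ← C → U — T:collider[open]; A:chain[open]; C:fork[blocks] ⇒ blocked
  2. J → T ← A ← U — T:collider[open]; A:chain[open] ⇒ active
  3. J ← C → U — C:fork[blocks] ⇒ blocked
  4. J ← C → A ← U — C:fork[blocks]; A:collider[open] ⇒ blocked
At least one path is unblocked, so d-separation fails.

No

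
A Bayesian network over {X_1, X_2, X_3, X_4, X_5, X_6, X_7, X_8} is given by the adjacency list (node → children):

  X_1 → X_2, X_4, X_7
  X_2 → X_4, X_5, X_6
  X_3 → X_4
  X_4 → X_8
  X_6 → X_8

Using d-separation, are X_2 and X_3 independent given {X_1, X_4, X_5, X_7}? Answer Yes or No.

Enumerating the 3 paths from X_2 to X_3 and testing each for blocking by {X_1, X_4, X_5, X_7}:
Path 1: X_2 ← X_1 → X_4 ← X_3
  X_1 is a fork here and X_1 is conditioned on, so the path is blocked at X_1.
Path 2: X_2 → X_6 → X_8 ← X_4 ← X_3
  X_8 is a collider here and neither X_8 nor any of its descendants is conditioned on, so the collider stays closed — the path is blocked at X_8.
Path 3: X_2 → X_4 ← X_3
  X_4 is a collider and X_4 is conditioned on, which opens it — no node blocks this path, so it is active.
Because an active path exists, X_2 and X_3 are not d-separated.

No — X_2 and X_3 are not d-separated given {X_1, X_4, X_5, X_7}.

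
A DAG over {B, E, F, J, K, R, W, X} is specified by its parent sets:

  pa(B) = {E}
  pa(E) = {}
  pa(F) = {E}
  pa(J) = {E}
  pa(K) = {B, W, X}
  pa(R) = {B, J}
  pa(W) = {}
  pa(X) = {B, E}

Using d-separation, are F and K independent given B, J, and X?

Enumerating the 6 paths from F to K and testing each for blocking by {B, J, X}:
Path 1: F ← E → X ← B → K
  B is a fork here and B is conditioned on, so the path is blocked at B.
Path 2: F ← E → X → K
  X is a chain here and X is conditioned on, so the path is blocked at X.
Path 3: F ← E → J → R ← B → X → K
  J is a chain here and J is conditioned on, so the path is blocked at J.
Path 4: F ← E → J → R ← B → K
  J is a chain here and J is conditioned on, so the path is blocked at J.
Path 5: F ← E → B → X → K
  B is a chain here and B is conditioned on, so the path is blocked at B.
Path 6: F ← E → B → K
  B is a chain here and B is conditioned on, so the path is blocked at B.
All paths are blocked; F ⊥ K | {B, J, X} holds.

Yes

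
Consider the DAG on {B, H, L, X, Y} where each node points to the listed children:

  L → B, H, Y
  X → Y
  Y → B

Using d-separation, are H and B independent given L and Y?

Yes

There are 2 undirected paths between H and B; checking each against the conditioning set {L, Y}:
Path 1: H ← L → Y → B
  L is a fork here and L is conditioned on, so the path is blocked at L.
Path 2: H ← L → B
  L is a fork here and L is conditioned on, so the path is blocked at L.
Since every path is blocked, d-separation holds.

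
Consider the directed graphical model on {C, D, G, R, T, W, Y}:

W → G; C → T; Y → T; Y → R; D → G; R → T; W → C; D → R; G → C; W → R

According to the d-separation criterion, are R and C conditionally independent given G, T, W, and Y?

We examine all 6 paths between R and C:
  1. R ← D → G ← W → C — D:fork[open]; G:collider[open]; W:fork[blocks] ⇒ blocked
  2. R ← D → G → C — D:fork[open]; G:chain[blocks] ⇒ blocked
  3. R ← W → G → C — W:fork[blocks]; G:chain[blocks] ⇒ blocked
  4. R ← W → C — W:fork[blocks] ⇒ blocked
  5. R → T ← C — T:collider[open] ⇒ active
  6. R ← Y → T ← C — Y:fork[blocks]; T:collider[open] ⇒ blocked
Since the path R → T ← C is active, R and C are not d-separated given {G, T, W, Y}.

No — R and C are not d-separated given {G, T, W, Y}.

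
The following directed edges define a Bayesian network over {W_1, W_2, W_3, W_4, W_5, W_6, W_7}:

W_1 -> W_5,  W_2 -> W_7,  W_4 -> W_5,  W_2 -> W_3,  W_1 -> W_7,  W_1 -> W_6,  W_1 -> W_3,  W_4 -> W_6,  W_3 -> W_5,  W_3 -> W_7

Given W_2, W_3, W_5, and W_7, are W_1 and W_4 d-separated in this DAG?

5 paths connect W_1 and W_4; each must be blocked for d-separation to hold:
  1. W_1 → W_5 ← W_4 — W_5:collider[open] ⇒ active
  2. W_1 → W_7 ← W_2 → W_3 → W_5 ← W_4 — W_7:collider[open]; W_2:fork[blocks]; W_3:chain[blocks]; W_5:collider[open] ⇒ blocked
  3. W_1 → W_7 ← W_3 → W_5 ← W_4 — W_7:collider[open]; W_3:fork[blocks]; W_5:collider[open] ⇒ blocked
  4. W_1 → W_3 → W_5 ← W_4 — W_3:chain[blocks]; W_5:collider[open] ⇒ blocked
  5. W_1 → W_6 ← W_4 — W_6:collider[blocks] ⇒ blocked
Because an active path exists, W_1 and W_4 are not d-separated.

No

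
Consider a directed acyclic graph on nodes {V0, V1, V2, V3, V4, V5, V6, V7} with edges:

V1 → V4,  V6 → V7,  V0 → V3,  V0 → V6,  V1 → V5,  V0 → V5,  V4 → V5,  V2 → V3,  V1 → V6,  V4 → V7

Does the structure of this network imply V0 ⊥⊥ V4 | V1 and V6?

Enumerating the 6 paths from V0 to V4 and testing each for blocking by {V1, V6}:
Path 1: V0 → V5 ← V1 → V4
  V5 is a collider here and neither V5 nor any of its descendants is conditioned on, so the collider stays closed — the path is blocked at V5.
Path 2: V0 → V5 ← V1 → V6 → V7 ← V4
  V5 is a collider here and neither V5 nor any of its descendants is conditioned on, so the collider stays closed — the path is blocked at V5.
Path 3: V0 → V5 ← V4
  V5 is a collider here and neither V5 nor any of its descendants is conditioned on, so the collider stays closed — the path is blocked at V5.
Path 4: V0 → V6 ← V1 → V5 ← V4
  V1 is a fork here and V1 is conditioned on, so the path is blocked at V1.
Path 5: V0 → V6 ← V1 → V4
  V1 is a fork here and V1 is conditioned on, so the path is blocked at V1.
Path 6: V0 → V6 → V7 ← V4
  V6 is a chain here and V6 is conditioned on, so the path is blocked at V6.
Since every path is blocked, d-separation holds.

Yes — V0 and V4 are d-separated given {V1, V6}.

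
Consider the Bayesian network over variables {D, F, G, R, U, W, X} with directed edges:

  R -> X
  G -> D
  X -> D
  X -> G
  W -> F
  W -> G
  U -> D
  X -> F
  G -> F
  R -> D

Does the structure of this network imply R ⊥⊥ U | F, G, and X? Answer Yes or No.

There are 5 undirected paths between R and U; checking each against the conditioning set {F, G, X}:
  1. R → D ← U — D:collider[blocks] ⇒ blocked
  2. R → X → D ← U — X:chain[blocks]; D:collider[blocks] ⇒ blocked
  3. R → X → G → D ← U — X:chain[blocks]; G:chain[blocks]; D:collider[blocks] ⇒ blocked
  4. R → X → F ← G → D ← U — X:chain[blocks]; F:collider[open]; G:fork[blocks]; D:collider[blocks] ⇒ blocked
  5. R → X → F ← W → G → D ← U — X:chain[blocks]; F:collider[open]; W:fork[open]; G:chain[blocks]; D:collider[blocks] ⇒ blocked
Every path is blocked, so R and U are d-separated given {F, G, X}.

Yes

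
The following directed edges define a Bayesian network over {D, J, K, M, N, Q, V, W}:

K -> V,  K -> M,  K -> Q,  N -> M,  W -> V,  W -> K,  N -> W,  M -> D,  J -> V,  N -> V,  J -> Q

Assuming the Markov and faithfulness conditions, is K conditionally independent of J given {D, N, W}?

Yes

Enumerating the 6 paths from K to J and testing each for blocking by {D, N, W}:
  1. K → Q ← J — Q:collider[blocks] ⇒ blocked
  2. K ← W → V ← J — W:fork[blocks]; V:collider[blocks] ⇒ blocked
  3. K ← W ← N → V ← J — W:chain[blocks]; N:fork[blocks]; V:collider[blocks] ⇒ blocked
  4. K → V ← J — V:collider[blocks] ⇒ blocked
  5. K → M ← N → W → V ← J — M:collider[open]; N:fork[blocks]; W:chain[blocks]; V:collider[blocks] ⇒ blocked
  6. K → M ← N → V ← J — M:collider[open]; N:fork[blocks]; V:collider[blocks] ⇒ blocked
Every path is blocked, so K and J are d-separated given {D, N, W}.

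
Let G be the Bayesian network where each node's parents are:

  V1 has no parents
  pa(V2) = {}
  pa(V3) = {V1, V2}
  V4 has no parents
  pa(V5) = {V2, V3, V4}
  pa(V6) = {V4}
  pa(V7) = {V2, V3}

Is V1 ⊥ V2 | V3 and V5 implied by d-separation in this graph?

No

There are 3 undirected paths between V1 and V2; checking each against the conditioning set {V3, V5}:
Path 1: V1 → V3 → V7 ← V2
  V3 is a chain here and V3 is conditioned on, so the path is blocked at V3.
Path 2: V1 → V3 ← V2
  V3 is a collider and V3 is conditioned on, which opens it — no node blocks this path, so it is active.
Path 3: V1 → V3 → V5 ← V2
  V3 is a chain here and V3 is conditioned on, so the path is blocked at V3.
Since the path V1 → V3 ← V2 is active, V1 and V2 are not d-separated given {V3, V5}.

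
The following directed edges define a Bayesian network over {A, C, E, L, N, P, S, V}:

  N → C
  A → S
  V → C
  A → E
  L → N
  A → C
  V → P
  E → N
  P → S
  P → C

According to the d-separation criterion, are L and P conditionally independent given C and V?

We examine all 6 paths between L and P:
Path 1: L → N ← E ← A → S ← P
  S is a collider here and neither S nor any of its descendants is conditioned on, so the collider stays closed — the path is blocked at S.
Path 2: L → N ← E ← A → C ← V → P
  V is a fork here and V is conditioned on, so the path is blocked at V.
Path 3: L → N ← E ← A → C ← P
  N is a collider and its descendant C is conditioned on, which opens it; E is a chain and E is not conditioned on; A is a fork and A is not conditioned on; C is a collider and C is conditioned on, which opens it — no node blocks this path, so it is active.
Path 4: L → N → C ← A → S ← P
  S is a collider here and neither S nor any of its descendants is conditioned on, so the collider stays closed — the path is blocked at S.
Path 5: L → N → C ← V → P
  V is a fork here and V is conditioned on, so the path is blocked at V.
Path 6: L → N → C ← P
  N is a chain and N is not conditioned on; C is a collider and C is conditioned on, which opens it — no node blocks this path, so it is active.
At least one path is unblocked, so d-separation fails.

No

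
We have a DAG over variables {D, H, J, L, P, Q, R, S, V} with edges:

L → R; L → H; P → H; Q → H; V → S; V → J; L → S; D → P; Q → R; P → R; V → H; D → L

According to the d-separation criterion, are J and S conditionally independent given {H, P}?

Enumerating the 6 paths from J to S and testing each for blocking by {H, P}:
Path 1: J ← V → H ← P ← D → L → S
  P is a chain here and P is conditioned on, so the path is blocked at P.
Path 2: J ← V → H ← P → R ← L → S
  P is a fork here and P is conditioned on, so the path is blocked at P.
Path 3: J ← V → H ← Q → R ← P ← D → L → S
  R is a collider here and neither R nor any of its descendants is conditioned on, so the collider stays closed — the path is blocked at R.
Path 4: J ← V → H ← Q → R ← L → S
  R is a collider here and neither R nor any of its descendants is conditioned on, so the collider stays closed — the path is blocked at R.
Path 5: J ← V → H ← L → S
  V is a fork and V is not conditioned on; H is a collider and H is conditioned on, which opens it; L is a fork and L is not conditioned on — no node blocks this path, so it is active.
Path 6: J ← V → S
  V is a fork and V is not conditioned on — no node blocks this path, so it is active.
At least one path is unblocked, so d-separation fails.

No — J and S are not d-separated given {H, P}.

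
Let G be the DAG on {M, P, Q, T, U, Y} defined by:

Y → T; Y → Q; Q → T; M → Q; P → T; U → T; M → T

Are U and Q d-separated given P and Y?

3 paths connect U and Q; each must be blocked for d-separation to hold:
Path 1: U → T ← Y → Q
  T is a collider here and neither T nor any of its descendants is conditioned on, so the collider stays closed — the path is blocked at T.
Path 2: U → T ← M → Q
  T is a collider here and neither T nor any of its descendants is conditioned on, so the collider stays closed — the path is blocked at T.
Path 3: U → T ← Q
  T is a collider here and neither T nor any of its descendants is conditioned on, so the collider stays closed — the path is blocked at T.
All paths are blocked; U ⊥ Q | {P, Y} holds.

Yes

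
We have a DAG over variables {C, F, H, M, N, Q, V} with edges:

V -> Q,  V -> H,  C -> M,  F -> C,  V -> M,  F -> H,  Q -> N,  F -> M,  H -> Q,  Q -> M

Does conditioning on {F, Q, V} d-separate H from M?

Yes — H and M are d-separated given {F, Q, V}.

We examine all 6 paths between H and M:
  1. H → Q → M — Q:chain[blocks] ⇒ blocked
  2. H → Q ← V → M — Q:collider[open]; V:fork[blocks] ⇒ blocked
  3. H ← F → M — F:fork[blocks] ⇒ blocked
  4. H ← F → C → M — F:fork[blocks]; C:chain[open] ⇒ blocked
  5. H ← V → Q → M — V:fork[blocks]; Q:chain[blocks] ⇒ blocked
  6. H ← V → M — V:fork[blocks] ⇒ blocked
Every path is blocked, so H and M are d-separated given {F, Q, V}.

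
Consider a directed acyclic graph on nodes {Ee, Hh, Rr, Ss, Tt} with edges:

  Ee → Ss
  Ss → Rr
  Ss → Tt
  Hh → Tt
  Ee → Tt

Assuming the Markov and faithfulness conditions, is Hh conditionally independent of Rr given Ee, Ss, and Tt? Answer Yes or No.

Yes

2 paths connect Hh and Rr; each must be blocked for d-separation to hold:
Path 1: Hh → Tt ← Ee → Ss → Rr
  Ee is a fork here and Ee is conditioned on, so the path is blocked at Ee.
Path 2: Hh → Tt ← Ss → Rr
  Ss is a fork here and Ss is conditioned on, so the path is blocked at Ss.
Since every path is blocked, d-separation holds.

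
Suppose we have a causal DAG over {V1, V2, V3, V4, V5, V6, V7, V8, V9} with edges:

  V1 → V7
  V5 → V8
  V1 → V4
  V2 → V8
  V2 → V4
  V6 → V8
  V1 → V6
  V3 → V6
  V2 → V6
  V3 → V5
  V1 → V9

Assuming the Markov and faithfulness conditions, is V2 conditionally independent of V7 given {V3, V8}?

There are 4 undirected paths between V2 and V7; checking each against the conditioning set {V3, V8}:
Path 1: V2 → V8 ← V6 ← V1 → V7
  V8 is a collider and V8 is conditioned on, which opens it; V6 is a chain and V6 is not conditioned on; V1 is a fork and V1 is not conditioned on — no node blocks this path, so it is active.
Path 2: V2 → V8 ← V5 ← V3 → V6 ← V1 → V7
  V3 is a fork here and V3 is conditioned on, so the path is blocked at V3.
Path 3: V2 → V6 ← V1 → V7
  V6 is a collider and its descendant V8 is conditioned on, which opens it; V1 is a fork and V1 is not conditioned on — no node blocks this path, so it is active.
Path 4: V2 → V4 ← V1 → V7
  V4 is a collider here and neither V4 nor any of its descendants is conditioned on, so the collider stays closed — the path is blocked at V4.
Because an active path exists, V2 and V7 are not d-separated.

No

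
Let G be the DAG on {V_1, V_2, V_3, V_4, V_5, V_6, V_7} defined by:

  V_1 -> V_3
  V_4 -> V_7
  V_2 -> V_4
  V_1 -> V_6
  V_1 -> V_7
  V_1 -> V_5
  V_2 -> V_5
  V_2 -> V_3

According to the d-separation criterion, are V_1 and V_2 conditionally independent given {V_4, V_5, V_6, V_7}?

There are 3 undirected paths between V_1 and V_2; checking each against the conditioning set {V_4, V_5, V_6, V_7}:
  1. V_1 → V_5 ← V_2 — V_5:collider[open] ⇒ active
  2. V_1 → V_3 ← V_2 — V_3:collider[blocks] ⇒ blocked
  3. V_1 → V_7 ← V_4 ← V_2 — V_7:collider[open]; V_4:chain[blocks] ⇒ blocked
Because an active path exists, V_1 and V_2 are not d-separated.

No — V_1 and V_2 are not d-separated given {V_4, V_5, V_6, V_7}.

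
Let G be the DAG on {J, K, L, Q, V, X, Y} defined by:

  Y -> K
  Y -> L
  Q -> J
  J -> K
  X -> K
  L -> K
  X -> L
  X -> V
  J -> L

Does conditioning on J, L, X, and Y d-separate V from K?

Enumerating the 4 paths from V to K and testing each for blocking by {J, L, X, Y}:
Path 1: V ← X → K
  X is a fork here and X is conditioned on, so the path is blocked at X.
Path 2: V ← X → L → K
  X is a fork here and X is conditioned on, so the path is blocked at X.
Path 3: V ← X → L ← Y → K
  X is a fork here and X is conditioned on, so the path is blocked at X.
Path 4: V ← X → L ← J → K
  X is a fork here and X is conditioned on, so the path is blocked at X.
Since every path is blocked, d-separation holds.

Yes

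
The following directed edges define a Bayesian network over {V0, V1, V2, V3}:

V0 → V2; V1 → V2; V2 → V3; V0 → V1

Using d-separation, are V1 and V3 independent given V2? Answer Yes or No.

Yes — V1 and V3 are d-separated given {V2}.

Enumerating the 2 paths from V1 to V3 and testing each for blocking by {V2}:
  1. V1 ← V0 → V2 → V3 — V0:fork[open]; V2:chain[blocks] ⇒ blocked
  2. V1 → V2 → V3 — V2:chain[blocks] ⇒ blocked
All paths are blocked; V1 ⊥ V3 | {V2} holds.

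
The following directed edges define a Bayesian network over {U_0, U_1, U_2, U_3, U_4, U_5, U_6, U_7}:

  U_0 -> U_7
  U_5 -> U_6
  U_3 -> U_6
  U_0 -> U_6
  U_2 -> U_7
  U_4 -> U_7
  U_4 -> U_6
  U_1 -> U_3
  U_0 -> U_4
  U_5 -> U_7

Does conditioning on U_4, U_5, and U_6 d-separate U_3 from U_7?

No

There are 5 undirected paths between U_3 and U_7; checking each against the conditioning set {U_4, U_5, U_6}:
Path 1: U_3 → U_6 ← U_4 → U_7
  U_4 is a fork here and U_4 is conditioned on, so the path is blocked at U_4.
Path 2: U_3 → U_6 ← U_4 ← U_0 → U_7
  U_4 is a chain here and U_4 is conditioned on, so the path is blocked at U_4.
Path 3: U_3 → U_6 ← U_0 → U_4 → U_7
  U_4 is a chain here and U_4 is conditioned on, so the path is blocked at U_4.
Path 4: U_3 → U_6 ← U_0 → U_7
  U_6 is a collider and U_6 is conditioned on, which opens it; U_0 is a fork and U_0 is not conditioned on — no node blocks this path, so it is active.
Path 5: U_3 → U_6 ← U_5 → U_7
  U_5 is a fork here and U_5 is conditioned on, so the path is blocked at U_5.
Because an active path exists, U_3 and U_7 are not d-separated.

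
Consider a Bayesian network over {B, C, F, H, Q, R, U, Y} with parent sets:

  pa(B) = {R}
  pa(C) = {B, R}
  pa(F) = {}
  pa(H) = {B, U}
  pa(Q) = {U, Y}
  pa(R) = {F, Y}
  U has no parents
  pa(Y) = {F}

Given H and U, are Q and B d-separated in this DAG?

5 paths connect Q and B; each must be blocked for d-separation to hold:
  1. Q ← U → H ← B — U:fork[blocks]; H:collider[open] ⇒ blocked
  2. Q ← Y ← F → R → B — Y:chain[open]; F:fork[open]; R:chain[open] ⇒ active
  3. Q ← Y ← F → R → C ← B — Y:chain[open]; F:fork[open]; R:chain[open]; C:collider[blocks] ⇒ blocked
  4. Q ← Y → R → B — Y:fork[open]; R:chain[open] ⇒ active
  5. Q ← Y → R → C ← B — Y:fork[open]; R:chain[open]; C:collider[blocks] ⇒ blocked
Since the path Q ← Y ← F → R → B is active, Q and B are not d-separated given {H, U}.

No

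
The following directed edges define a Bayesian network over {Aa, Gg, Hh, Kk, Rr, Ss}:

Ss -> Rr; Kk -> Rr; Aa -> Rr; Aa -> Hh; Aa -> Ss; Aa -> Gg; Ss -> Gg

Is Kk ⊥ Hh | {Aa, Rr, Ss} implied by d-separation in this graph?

Yes

3 paths connect Kk and Hh; each must be blocked for d-separation to hold:
  1. Kk → Rr ← Ss ← Aa → Hh — Rr:collider[open]; Ss:chain[blocks]; Aa:fork[blocks] ⇒ blocked
  2. Kk → Rr ← Ss → Gg ← Aa → Hh — Rr:collider[open]; Ss:fork[blocks]; Gg:collider[blocks]; Aa:fork[blocks] ⇒ blocked
  3. Kk → Rr ← Aa → Hh — Rr:collider[open]; Aa:fork[blocks] ⇒ blocked
All paths are blocked; Kk ⊥ Hh | {Aa, Rr, Ss} holds.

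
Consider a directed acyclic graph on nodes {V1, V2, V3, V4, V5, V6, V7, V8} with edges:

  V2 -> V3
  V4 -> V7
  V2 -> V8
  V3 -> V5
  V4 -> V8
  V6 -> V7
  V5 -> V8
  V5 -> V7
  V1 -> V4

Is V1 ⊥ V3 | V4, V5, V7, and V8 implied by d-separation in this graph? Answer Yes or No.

Yes

4 paths connect V1 and V3; each must be blocked for d-separation to hold:
Path 1: V1 → V4 → V7 ← V5 ← V3
  V4 is a chain here and V4 is conditioned on, so the path is blocked at V4.
Path 2: V1 → V4 → V7 ← V5 → V8 ← V2 → V3
  V4 is a chain here and V4 is conditioned on, so the path is blocked at V4.
Path 3: V1 → V4 → V8 ← V2 → V3
  V4 is a chain here and V4 is conditioned on, so the path is blocked at V4.
Path 4: V1 → V4 → V8 ← V5 ← V3
  V4 is a chain here and V4 is conditioned on, so the path is blocked at V4.
Since every path is blocked, d-separation holds.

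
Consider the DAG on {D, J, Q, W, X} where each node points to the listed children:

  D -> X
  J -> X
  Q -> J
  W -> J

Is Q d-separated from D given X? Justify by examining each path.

Only one path connects Q and D:
Path 1: Q → J → X ← D
  J is a chain and J is not conditioned on; X is a collider and X is conditioned on, which opens it — no node blocks this path, so it is active.
At least one path is unblocked, so d-separation fails.

No — Q and D are not d-separated given {X}.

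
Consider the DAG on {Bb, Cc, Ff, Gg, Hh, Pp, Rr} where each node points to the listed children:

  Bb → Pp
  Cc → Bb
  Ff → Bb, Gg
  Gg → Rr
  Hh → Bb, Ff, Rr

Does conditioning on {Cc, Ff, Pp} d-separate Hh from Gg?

Yes

There are 3 undirected paths between Hh and Gg; checking each against the conditioning set {Cc, Ff, Pp}:
  1. Hh → Ff → Gg — Ff:chain[blocks] ⇒ blocked
  2. Hh → Rr ← Gg — Rr:collider[blocks] ⇒ blocked
  3. Hh → Bb ← Ff → Gg — Bb:collider[open]; Ff:fork[blocks] ⇒ blocked
Every path is blocked, so Hh and Gg are d-separated given {Cc, Ff, Pp}.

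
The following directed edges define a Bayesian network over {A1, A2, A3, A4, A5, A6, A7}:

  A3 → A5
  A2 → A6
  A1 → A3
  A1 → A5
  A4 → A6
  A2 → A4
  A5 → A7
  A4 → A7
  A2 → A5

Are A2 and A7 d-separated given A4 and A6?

No

3 paths connect A2 and A7; each must be blocked for d-separation to hold:
Path 1: A2 → A5 → A7
  A5 is a chain and A5 is not conditioned on — no node blocks this path, so it is active.
Path 2: A2 → A4 → A7
  A4 is a chain here and A4 is conditioned on, so the path is blocked at A4.
Path 3: A2 → A6 ← A4 → A7
  A4 is a fork here and A4 is conditioned on, so the path is blocked at A4.
Because an active path exists, A2 and A7 are not d-separated.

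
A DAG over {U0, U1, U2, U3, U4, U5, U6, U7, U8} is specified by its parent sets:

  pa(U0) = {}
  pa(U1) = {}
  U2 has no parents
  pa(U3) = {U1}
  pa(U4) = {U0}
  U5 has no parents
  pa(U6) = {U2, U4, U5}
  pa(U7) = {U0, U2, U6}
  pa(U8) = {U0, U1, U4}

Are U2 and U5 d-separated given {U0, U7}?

No

4 paths connect U2 and U5; each must be blocked for d-separation to hold:
  1. U2 → U6 ← U5 — U6:collider[open] ⇒ active
  2. U2 → U7 ← U6 ← U5 — U7:collider[open]; U6:chain[open] ⇒ active
  3. U2 → U7 ← U0 → U4 → U6 ← U5 — U7:collider[open]; U0:fork[blocks]; U4:chain[open]; U6:collider[open] ⇒ blocked
  4. U2 → U7 ← U0 → U8 ← U4 → U6 ← U5 — U7:collider[open]; U0:fork[blocks]; U8:collider[blocks]; U4:fork[open]; U6:collider[open] ⇒ blocked
Since the path U2 → U6 ← U5 is active, U2 and U5 are not d-separated given {U0, U7}.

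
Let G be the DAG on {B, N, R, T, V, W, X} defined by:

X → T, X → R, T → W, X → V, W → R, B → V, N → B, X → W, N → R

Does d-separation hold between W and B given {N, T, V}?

There are 6 undirected paths between W and B; checking each against the conditioning set {N, T, V}:
Path 1: W ← T ← X → R ← N → B
  T is a chain here and T is conditioned on, so the path is blocked at T.
Path 2: W ← T ← X → V ← B
  T is a chain here and T is conditioned on, so the path is blocked at T.
Path 3: W → R ← N → B
  R is a collider here and neither R nor any of its descendants is conditioned on, so the collider stays closed — the path is blocked at R.
Path 4: W → R ← X → V ← B
  R is a collider here and neither R nor any of its descendants is conditioned on, so the collider stays closed — the path is blocked at R.
Path 5: W ← X → R ← N → B
  R is a collider here and neither R nor any of its descendants is conditioned on, so the collider stays closed — the path is blocked at R.
Path 6: W ← X → V ← B
  X is a fork and X is not conditioned on; V is a collider and V is conditioned on, which opens it — no node blocks this path, so it is active.
Since the path W ← X → V ← B is active, W and B are not d-separated given {N, T, V}.

No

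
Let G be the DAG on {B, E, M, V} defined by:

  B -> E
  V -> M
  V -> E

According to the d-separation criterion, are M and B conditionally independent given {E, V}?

Yes — M and B are d-separated given {E, V}.

There is one path between M and B:
Path 1: M ← V → E ← B
  V is a fork here and V is conditioned on, so the path is blocked at V.
Since every path is blocked, d-separation holds.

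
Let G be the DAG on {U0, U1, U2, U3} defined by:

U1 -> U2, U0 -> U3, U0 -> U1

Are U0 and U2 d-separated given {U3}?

No — U0 and U2 are not d-separated given {U3}.

There is one path between U0 and U2:
Path 1: U0 → U1 → U2
  U1 is a chain and U1 is not conditioned on — no node blocks this path, so it is active.
At least one path is unblocked, so d-separation fails.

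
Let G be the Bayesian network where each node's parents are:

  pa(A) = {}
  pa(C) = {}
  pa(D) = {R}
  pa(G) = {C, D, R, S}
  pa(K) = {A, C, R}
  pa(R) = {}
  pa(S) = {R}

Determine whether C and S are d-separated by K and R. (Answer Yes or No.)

6 paths connect C and S; each must be blocked for d-separation to hold:
Path 1: C → G ← D ← R → S
  G is a collider here and neither G nor any of its descendants is conditioned on, so the collider stays closed — the path is blocked at G.
Path 2: C → G ← S
  G is a collider here and neither G nor any of its descendants is conditioned on, so the collider stays closed — the path is blocked at G.
Path 3: C → G ← R → S
  G is a collider here and neither G nor any of its descendants is conditioned on, so the collider stays closed — the path is blocked at G.
Path 4: C → K ← R → G ← S
  R is a fork here and R is conditioned on, so the path is blocked at R.
Path 5: C → K ← R → D → G ← S
  R is a fork here and R is conditioned on, so the path is blocked at R.
Path 6: C → K ← R → S
  R is a fork here and R is conditioned on, so the path is blocked at R.
All paths are blocked; C ⊥ S | {K, R} holds.

Yes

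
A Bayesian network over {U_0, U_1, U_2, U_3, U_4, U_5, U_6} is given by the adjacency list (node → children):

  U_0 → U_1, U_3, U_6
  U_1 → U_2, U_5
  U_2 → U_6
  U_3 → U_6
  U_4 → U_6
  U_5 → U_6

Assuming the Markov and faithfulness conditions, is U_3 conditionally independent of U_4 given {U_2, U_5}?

Enumerating the 4 paths from U_3 to U_4 and testing each for blocking by {U_2, U_5}:
Path 1: U_3 → U_6 ← U_4
  U_6 is a collider here and neither U_6 nor any of its descendants is conditioned on, so the collider stays closed — the path is blocked at U_6.
Path 2: U_3 ← U_0 → U_1 → U_2 → U_6 ← U_4
  U_2 is a chain here and U_2 is conditioned on, so the path is blocked at U_2.
Path 3: U_3 ← U_0 → U_1 → U_5 → U_6 ← U_4
  U_5 is a chain here and U_5 is conditioned on, so the path is blocked at U_5.
Path 4: U_3 ← U_0 → U_6 ← U_4
  U_6 is a collider here and neither U_6 nor any of its descendants is conditioned on, so the collider stays closed — the path is blocked at U_6.
Every path is blocked, so U_3 and U_4 are d-separated given {U_2, U_5}.

Yes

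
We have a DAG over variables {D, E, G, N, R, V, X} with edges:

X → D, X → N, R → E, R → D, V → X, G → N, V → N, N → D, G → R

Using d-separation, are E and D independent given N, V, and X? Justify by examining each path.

No

4 paths connect E and D; each must be blocked for d-separation to hold:
Path 1: E ← R ← G → N ← X → D
  X is a fork here and X is conditioned on, so the path is blocked at X.
Path 2: E ← R ← G → N ← V → X → D
  V is a fork here and V is conditioned on, so the path is blocked at V.
Path 3: E ← R ← G → N → D
  N is a chain here and N is conditioned on, so the path is blocked at N.
Path 4: E ← R → D
  R is a fork and R is not conditioned on — no node blocks this path, so it is active.
Because an active path exists, E and D are not d-separated.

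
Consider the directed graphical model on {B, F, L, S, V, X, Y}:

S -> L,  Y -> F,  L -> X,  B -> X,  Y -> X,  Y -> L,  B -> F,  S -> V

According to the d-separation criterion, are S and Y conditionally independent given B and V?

Yes — S and Y are d-separated given {B, V}.

There are 3 undirected paths between S and Y; checking each against the conditioning set {B, V}:
Path 1: S → L ← Y
  L is a collider here and neither L nor any of its descendants is conditioned on, so the collider stays closed — the path is blocked at L.
Path 2: S → L → X ← B → F ← Y
  X is a collider here and neither X nor any of its descendants is conditioned on, so the collider stays closed — the path is blocked at X.
Path 3: S → L → X ← Y
  X is a collider here and neither X nor any of its descendants is conditioned on, so the collider stays closed — the path is blocked at X.
All paths are blocked; S ⊥ Y | {B, V} holds.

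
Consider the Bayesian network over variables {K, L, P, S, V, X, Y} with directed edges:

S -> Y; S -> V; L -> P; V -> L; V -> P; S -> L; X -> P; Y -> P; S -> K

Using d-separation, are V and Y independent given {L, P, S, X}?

No

We examine all 6 paths between V and Y:
  1. V → P ← Y — P:collider[open] ⇒ active
  2. V → P ← L ← S → Y — P:collider[open]; L:chain[blocks]; S:fork[blocks] ⇒ blocked
  3. V → L → P ← Y — L:chain[blocks]; P:collider[open] ⇒ blocked
  4. V → L ← S → Y — L:collider[open]; S:fork[blocks] ⇒ blocked
  5. V ← S → Y — S:fork[blocks] ⇒ blocked
  6. V ← S → L → P ← Y — S:fork[blocks]; L:chain[blocks]; P:collider[open] ⇒ blocked
Because an active path exists, V and Y are not d-separated.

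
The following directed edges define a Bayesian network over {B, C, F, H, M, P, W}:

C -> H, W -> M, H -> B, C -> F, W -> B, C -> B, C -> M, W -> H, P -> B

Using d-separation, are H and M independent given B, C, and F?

6 paths connect H and M; each must be blocked for d-separation to hold:
Path 1: H → B ← C → M
  C is a fork here and C is conditioned on, so the path is blocked at C.
Path 2: H → B ← W → M
  B is a collider and B is conditioned on, which opens it; W is a fork and W is not conditioned on — no node blocks this path, so it is active.
Path 3: H ← C → B ← W → M
  C is a fork here and C is conditioned on, so the path is blocked at C.
Path 4: H ← C → M
  C is a fork here and C is conditioned on, so the path is blocked at C.
Path 5: H ← W → B ← C → M
  C is a fork here and C is conditioned on, so the path is blocked at C.
Path 6: H ← W → M
  W is a fork and W is not conditioned on — no node blocks this path, so it is active.
Since the path H → B ← W → M is active, H and M are not d-separated given {B, C, F}.

No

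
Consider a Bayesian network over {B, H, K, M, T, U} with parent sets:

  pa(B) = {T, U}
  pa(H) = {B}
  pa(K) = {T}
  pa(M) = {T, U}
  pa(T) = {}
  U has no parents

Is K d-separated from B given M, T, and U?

There are 2 undirected paths between K and B; checking each against the conditioning set {M, T, U}:
Path 1: K ← T → B
  T is a fork here and T is conditioned on, so the path is blocked at T.
Path 2: K ← T → M ← U → B
  T is a fork here and T is conditioned on, so the path is blocked at T.
All paths are blocked; K ⊥ B | {M, T, U} holds.

Yes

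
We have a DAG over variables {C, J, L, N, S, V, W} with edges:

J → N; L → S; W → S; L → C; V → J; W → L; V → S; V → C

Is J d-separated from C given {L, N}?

No

3 paths connect J and C; each must be blocked for d-separation to hold:
  1. J ← V → S ← W → L → C — V:fork[open]; S:collider[blocks]; W:fork[open]; L:chain[blocks] ⇒ blocked
  2. J ← V → S ← L → C — V:fork[open]; S:collider[blocks]; L:fork[blocks] ⇒ blocked
  3. J ← V → C — V:fork[open] ⇒ active
Because an active path exists, J and C are not d-separated.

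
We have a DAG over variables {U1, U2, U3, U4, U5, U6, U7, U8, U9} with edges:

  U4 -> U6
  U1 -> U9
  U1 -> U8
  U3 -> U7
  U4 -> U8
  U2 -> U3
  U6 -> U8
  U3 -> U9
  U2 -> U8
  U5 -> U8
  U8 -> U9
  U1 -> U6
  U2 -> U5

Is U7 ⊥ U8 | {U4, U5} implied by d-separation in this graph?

There are 6 undirected paths between U7 and U8; checking each against the conditioning set {U4, U5}:
Path 1: U7 ← U3 ← U2 → U8
  U3 is a chain and U3 is not conditioned on; U2 is a fork and U2 is not conditioned on — no node blocks this path, so it is active.
Path 2: U7 ← U3 ← U2 → U5 → U8
  U5 is a chain here and U5 is conditioned on, so the path is blocked at U5.
Path 3: U7 ← U3 → U9 ← U1 → U6 → U8
  U9 is a collider here and neither U9 nor any of its descendants is conditioned on, so the collider stays closed — the path is blocked at U9.
Path 4: U7 ← U3 → U9 ← U1 → U6 ← U4 → U8
  U9 is a collider here and neither U9 nor any of its descendants is conditioned on, so the collider stays closed — the path is blocked at U9.
Path 5: U7 ← U3 → U9 ← U1 → U8
  U9 is a collider here and neither U9 nor any of its descendants is conditioned on, so the collider stays closed — the path is blocked at U9.
Path 6: U7 ← U3 → U9 ← U8
  U9 is a collider here and neither U9 nor any of its descendants is conditioned on, so the collider stays closed — the path is blocked at U9.
Since the path U7 ← U3 ← U2 → U8 is active, U7 and U8 are not d-separated given {U4, U5}.

No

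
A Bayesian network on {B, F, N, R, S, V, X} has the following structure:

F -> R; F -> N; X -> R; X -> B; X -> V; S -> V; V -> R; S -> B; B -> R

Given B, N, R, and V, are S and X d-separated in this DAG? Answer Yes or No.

Enumerating the 6 paths from S to X and testing each for blocking by {B, N, R, V}:
  1. S → B ← X — B:collider[open] ⇒ active
  2. S → B → R ← X — B:chain[blocks]; R:collider[open] ⇒ blocked
  3. S → B → R ← V ← X — B:chain[blocks]; R:collider[open]; V:chain[blocks] ⇒ blocked
  4. S → V ← X — V:collider[open] ⇒ active
  5. S → V → R ← B ← X — V:chain[blocks]; R:collider[open]; B:chain[blocks] ⇒ blocked
  6. S → V → R ← X — V:chain[blocks]; R:collider[open] ⇒ blocked
At least one path is unblocked, so d-separation fails.

No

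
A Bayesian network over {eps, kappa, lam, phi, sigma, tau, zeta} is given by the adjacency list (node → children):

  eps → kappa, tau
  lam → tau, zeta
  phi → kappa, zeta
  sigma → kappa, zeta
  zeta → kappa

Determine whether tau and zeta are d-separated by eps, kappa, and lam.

Yes — tau and zeta are d-separated given {eps, kappa, lam}.

There are 4 undirected paths between tau and zeta; checking each against the conditioning set {eps, kappa, lam}:
  1. tau ← lam → zeta — lam:fork[blocks] ⇒ blocked
  2. tau ← eps → kappa ← phi → zeta — eps:fork[blocks]; kappa:collider[open]; phi:fork[open] ⇒ blocked
  3. tau ← eps → kappa ← zeta — eps:fork[blocks]; kappa:collider[open] ⇒ blocked
  4. tau ← eps → kappa ← sigma → zeta — eps:fork[blocks]; kappa:collider[open]; sigma:fork[open] ⇒ blocked
All paths are blocked; tau ⊥ zeta | {eps, kappa, lam} holds.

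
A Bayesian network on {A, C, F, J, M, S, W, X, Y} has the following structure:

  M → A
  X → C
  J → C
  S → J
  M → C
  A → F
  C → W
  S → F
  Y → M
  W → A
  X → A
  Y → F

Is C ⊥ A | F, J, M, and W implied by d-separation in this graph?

Enumerating the 6 paths from C to A and testing each for blocking by {F, J, M, W}:
Path 1: C ← J ← S → F ← A
  J is a chain here and J is conditioned on, so the path is blocked at J.
Path 2: C ← J ← S → F ← Y → M → A
  J is a chain here and J is conditioned on, so the path is blocked at J.
Path 3: C ← M → A
  M is a fork here and M is conditioned on, so the path is blocked at M.
Path 4: C ← M ← Y → F ← A
  M is a chain here and M is conditioned on, so the path is blocked at M.
Path 5: C → W → A
  W is a chain here and W is conditioned on, so the path is blocked at W.
Path 6: C ← X → A
  X is a fork and X is not conditioned on — no node blocks this path, so it is active.
Since the path C ← X → A is active, C and A are not d-separated given {F, J, M, W}.

No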